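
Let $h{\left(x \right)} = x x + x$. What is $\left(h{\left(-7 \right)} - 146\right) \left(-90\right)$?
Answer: $9360$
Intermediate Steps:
$h{\left(x \right)} = x + x^{2}$ ($h{\left(x \right)} = x^{2} + x = x + x^{2}$)
$\left(h{\left(-7 \right)} - 146\right) \left(-90\right) = \left(- 7 \left(1 - 7\right) - 146\right) \left(-90\right) = \left(\left(-7\right) \left(-6\right) - 146\right) \left(-90\right) = \left(42 - 146\right) \left(-90\right) = \left(-104\right) \left(-90\right) = 9360$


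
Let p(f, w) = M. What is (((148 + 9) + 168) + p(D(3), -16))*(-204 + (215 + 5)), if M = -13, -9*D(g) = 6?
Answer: 4992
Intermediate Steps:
D(g) = -⅔ (D(g) = -⅑*6 = -⅔)
p(f, w) = -13
(((148 + 9) + 168) + p(D(3), -16))*(-204 + (215 + 5)) = (((148 + 9) + 168) - 13)*(-204 + (215 + 5)) = ((157 + 168) - 13)*(-204 + 220) = (325 - 13)*16 = 312*16 = 4992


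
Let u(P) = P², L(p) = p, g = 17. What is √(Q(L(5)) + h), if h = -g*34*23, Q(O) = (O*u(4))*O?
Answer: I*√12894 ≈ 113.55*I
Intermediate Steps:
Q(O) = 16*O² (Q(O) = (O*4²)*O = (O*16)*O = (16*O)*O = 16*O²)
h = -13294 (h = -17*34*23 = -578*23 = -1*13294 = -13294)
√(Q(L(5)) + h) = √(16*5² - 13294) = √(16*25 - 13294) = √(400 - 13294) = √(-12894) = I*√12894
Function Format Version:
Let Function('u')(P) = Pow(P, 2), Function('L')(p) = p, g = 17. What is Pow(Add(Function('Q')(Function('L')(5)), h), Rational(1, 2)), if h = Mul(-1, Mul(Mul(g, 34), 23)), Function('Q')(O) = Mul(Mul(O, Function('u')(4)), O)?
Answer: Mul(I, Pow(12894, Rational(1, 2))) ≈ Mul(113.55, I)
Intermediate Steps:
Function('Q')(O) = Mul(16, Pow(O, 2)) (Function('Q')(O) = Mul(Mul(O, Pow(4, 2)), O) = Mul(Mul(O, 16), O) = Mul(Mul(16, O), O) = Mul(16, Pow(O, 2)))
h = -13294 (h = Mul(-1, Mul(Mul(17, 34), 23)) = Mul(-1, Mul(578, 23)) = Mul(-1, 13294) = -13294)
Pow(Add(Function('Q')(Function('L')(5)), h), Rational(1, 2)) = Pow(Add(Mul(16, Pow(5, 2)), -13294), Rational(1, 2)) = Pow(Add(Mul(16, 25), -13294), Rational(1, 2)) = Pow(Add(400, -13294), Rational(1, 2)) = Pow(-12894, Rational(1, 2)) = Mul(I, Pow(12894, Rational(1, 2)))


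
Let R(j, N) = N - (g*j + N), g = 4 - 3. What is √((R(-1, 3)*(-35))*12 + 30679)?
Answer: √30259 ≈ 173.95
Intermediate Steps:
g = 1
R(j, N) = -j (R(j, N) = N - (1*j + N) = N - (j + N) = N - (N + j) = N + (-N - j) = -j)
√((R(-1, 3)*(-35))*12 + 30679) = √((-1*(-1)*(-35))*12 + 30679) = √((1*(-35))*12 + 30679) = √(-35*12 + 30679) = √(-420 + 30679) = √30259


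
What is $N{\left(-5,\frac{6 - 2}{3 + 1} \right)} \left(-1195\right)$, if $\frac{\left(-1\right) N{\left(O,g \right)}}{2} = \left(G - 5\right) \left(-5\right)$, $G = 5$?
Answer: $0$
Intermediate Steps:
$N{\left(O,g \right)} = 0$ ($N{\left(O,g \right)} = - 2 \left(5 - 5\right) \left(-5\right) = - 2 \cdot 0 \left(-5\right) = \left(-2\right) 0 = 0$)
$N{\left(-5,\frac{6 - 2}{3 + 1} \right)} \left(-1195\right) = 0 \left(-1195\right) = 0$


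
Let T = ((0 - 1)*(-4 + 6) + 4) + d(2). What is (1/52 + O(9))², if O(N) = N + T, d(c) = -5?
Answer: 97969/2704 ≈ 36.231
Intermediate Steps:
T = -3 (T = ((0 - 1)*(-4 + 6) + 4) - 5 = (-1*2 + 4) - 5 = (-2 + 4) - 5 = 2 - 5 = -3)
O(N) = -3 + N (O(N) = N - 3 = -3 + N)
(1/52 + O(9))² = (1/52 + (-3 + 9))² = (1/52 + 6)² = (313/52)² = 97969/2704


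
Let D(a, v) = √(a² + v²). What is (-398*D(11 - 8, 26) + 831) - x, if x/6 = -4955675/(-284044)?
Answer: 103153257/142022 - 398*√685 ≈ -9690.3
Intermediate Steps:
x = 14867025/142022 (x = 6*(-4955675/(-284044)) = 6*(-4955675*(-1/284044)) = 6*(4955675/284044) = 14867025/142022 ≈ 104.68)
(-398*D(11 - 8, 26) + 831) - x = (-398*√((11 - 8)² + 26²) + 831) - 1*14867025/142022 = (-398*√(3² + 676) + 831) - 14867025/142022 = (-398*√(9 + 676) + 831) - 14867025/142022 = (-398*√685 + 831) - 14867025/142022 = (831 - 398*√685) - 14867025/142022 = 103153257/142022 - 398*√685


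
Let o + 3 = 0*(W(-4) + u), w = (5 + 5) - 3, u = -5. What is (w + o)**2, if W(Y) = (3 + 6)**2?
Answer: 16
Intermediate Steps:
W(Y) = 81 (W(Y) = 9**2 = 81)
w = 7 (w = 10 - 3 = 7)
o = -3 (o = -3 + 0*(81 - 5) = -3 + 0*76 = -3 + 0 = -3)
(w + o)**2 = (7 - 3)**2 = 4**2 = 16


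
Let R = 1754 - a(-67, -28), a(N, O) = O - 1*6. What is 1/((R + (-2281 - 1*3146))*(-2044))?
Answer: 1/7438116 ≈ 1.3444e-7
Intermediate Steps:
a(N, O) = -6 + O (a(N, O) = O - 6 = -6 + O)
R = 1788 (R = 1754 - (-6 - 28) = 1754 - 1*(-34) = 1754 + 34 = 1788)
1/((R + (-2281 - 1*3146))*(-2044)) = 1/((1788 + (-2281 - 1*3146))*(-2044)) = -1/2044/(1788 + (-2281 - 3146)) = -1/2044/(1788 - 5427) = -1/2044/(-3639) = -1/3639*(-1/2044) = 1/7438116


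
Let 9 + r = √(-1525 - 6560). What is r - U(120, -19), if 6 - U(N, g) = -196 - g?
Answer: -192 + 7*I*√165 ≈ -192.0 + 89.917*I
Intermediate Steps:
U(N, g) = 202 + g (U(N, g) = 6 - (-196 - g) = 6 + (196 + g) = 202 + g)
r = -9 + 7*I*√165 (r = -9 + √(-1525 - 6560) = -9 + √(-8085) = -9 + 7*I*√165 ≈ -9.0 + 89.917*I)
r - U(120, -19) = (-9 + 7*I*√165) - (202 - 19) = (-9 + 7*I*√165) - 1*183 = (-9 + 7*I*√165) - 183 = -192 + 7*I*√165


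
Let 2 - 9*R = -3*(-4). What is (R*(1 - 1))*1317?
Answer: 0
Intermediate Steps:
R = -10/9 (R = 2/9 - (-1)*(-4)/3 = 2/9 - 1/9*12 = 2/9 - 4/3 = -10/9 ≈ -1.1111)
(R*(1 - 1))*1317 = -10*(1 - 1)/9*1317 = -10/9*0*1317 = 0*1317 = 0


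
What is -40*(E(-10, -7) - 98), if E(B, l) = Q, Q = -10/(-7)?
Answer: 27040/7 ≈ 3862.9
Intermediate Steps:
Q = 10/7 (Q = -10*(-1/7) = 10/7 ≈ 1.4286)
E(B, l) = 10/7
-40*(E(-10, -7) - 98) = -40*(10/7 - 98) = -40*(-676/7) = 27040/7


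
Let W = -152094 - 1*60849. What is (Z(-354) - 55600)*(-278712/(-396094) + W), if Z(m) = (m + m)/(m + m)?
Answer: 2344753440271035/198047 ≈ 1.1839e+10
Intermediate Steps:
Z(m) = 1 (Z(m) = (2*m)/((2*m)) = (2*m)*(1/(2*m)) = 1)
W = -212943 (W = -152094 - 60849 = -212943)
(Z(-354) - 55600)*(-278712/(-396094) + W) = (1 - 55600)*(-278712/(-396094) - 212943) = -55599*(-278712*(-1/396094) - 212943) = -55599*(139356/198047 - 212943) = -55599*(-42172582965/198047) = 2344753440271035/198047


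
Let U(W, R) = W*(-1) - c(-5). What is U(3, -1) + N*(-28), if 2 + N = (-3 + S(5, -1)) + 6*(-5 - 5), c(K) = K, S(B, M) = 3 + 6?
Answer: 1570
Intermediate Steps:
S(B, M) = 9
U(W, R) = 5 - W (U(W, R) = W*(-1) - 1*(-5) = -W + 5 = 5 - W)
N = -56 (N = -2 + ((-3 + 9) + 6*(-5 - 5)) = -2 + (6 + 6*(-10)) = -2 + (6 - 60) = -2 - 54 = -56)
U(3, -1) + N*(-28) = (5 - 1*3) - 56*(-28) = (5 - 3) + 1568 = 2 + 1568 = 1570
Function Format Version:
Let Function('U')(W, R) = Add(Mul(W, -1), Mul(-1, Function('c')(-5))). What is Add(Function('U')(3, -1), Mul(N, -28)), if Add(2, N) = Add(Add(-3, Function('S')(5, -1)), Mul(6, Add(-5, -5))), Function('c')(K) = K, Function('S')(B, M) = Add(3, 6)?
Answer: 1570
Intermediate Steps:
Function('S')(B, M) = 9
Function('U')(W, R) = Add(5, Mul(-1, W)) (Function('U')(W, R) = Add(Mul(W, -1), Mul(-1, -5)) = Add(Mul(-1, W), 5) = Add(5, Mul(-1, W)))
N = -56 (N = Add(-2, Add(Add(-3, 9), Mul(6, Add(-5, -5)))) = Add(-2, Add(6, Mul(6, -10))) = Add(-2, Add(6, -60)) = Add(-2, -54) = -56)
Add(Function('U')(3, -1), Mul(N, -28)) = Add(Add(5, Mul(-1, 3)), Mul(-56, -28)) = Add(Add(5, -3), 1568) = Add(2, 1568) = 1570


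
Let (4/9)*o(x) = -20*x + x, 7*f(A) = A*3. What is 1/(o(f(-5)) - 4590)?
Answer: -28/125955 ≈ -0.00022230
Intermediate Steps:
f(A) = 3*A/7 (f(A) = (A*3)/7 = (3*A)/7 = 3*A/7)
o(x) = -171*x/4 (o(x) = 9*(-20*x + x)/4 = 9*(-19*x)/4 = -171*x/4)
1/(o(f(-5)) - 4590) = 1/(-513*(-5)/28 - 4590) = 1/(-171/4*(-15/7) - 4590) = 1/(2565/28 - 4590) = 1/(-125955/28) = -28/125955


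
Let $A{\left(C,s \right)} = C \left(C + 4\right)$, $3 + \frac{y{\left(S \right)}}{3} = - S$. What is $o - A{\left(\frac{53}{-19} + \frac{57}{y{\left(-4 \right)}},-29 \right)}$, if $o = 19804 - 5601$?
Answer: $\frac{5009011}{361} \approx 13875.0$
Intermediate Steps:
$y{\left(S \right)} = -9 - 3 S$ ($y{\left(S \right)} = -9 + 3 \left(- S\right) = -9 - 3 S$)
$A{\left(C,s \right)} = C \left(4 + C\right)$
$o = 14203$
$o - A{\left(\frac{53}{-19} + \frac{57}{y{\left(-4 \right)}},-29 \right)} = 14203 - \left(\frac{53}{-19} + \frac{57}{-9 - -12}\right) \left(4 + \left(\frac{53}{-19} + \frac{57}{-9 - -12}\right)\right) = 14203 - \left(53 \left(- \frac{1}{19}\right) + \frac{57}{-9 + 12}\right) \left(4 + \left(53 \left(- \frac{1}{19}\right) + \frac{57}{-9 + 12}\right)\right) = 14203 - \left(- \frac{53}{19} + \frac{57}{3}\right) \left(4 - \left(\frac{53}{19} - \frac{57}{3}\right)\right) = 14203 - \left(- \frac{53}{19} + 57 \cdot \frac{1}{3}\right) \left(4 + \left(- \frac{53}{19} + 57 \cdot \frac{1}{3}\right)\right) = 14203 - \left(- \frac{53}{19} + 19\right) \left(4 + \left(- \frac{53}{19} + 19\right)\right) = 14203 - \frac{308 \left(4 + \frac{308}{19}\right)}{19} = 14203 - \frac{308}{19} \cdot \frac{384}{19} = 14203 - \frac{118272}{361} = \frac{5009011}{361}$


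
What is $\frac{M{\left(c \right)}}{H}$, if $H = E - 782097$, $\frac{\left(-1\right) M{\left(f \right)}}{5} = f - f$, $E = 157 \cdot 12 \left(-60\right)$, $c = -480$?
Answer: $0$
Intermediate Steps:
$E = -113040$ ($E = 1884 \left(-60\right) = -113040$)
$M{\left(f \right)} = 0$ ($M{\left(f \right)} = - 5 \left(f - f\right) = \left(-5\right) 0 = 0$)
$H = -895137$ ($H = -113040 - 782097 = -895137$)
$\frac{M{\left(c \right)}}{H} = \frac{0}{-895137} = 0 \left(- \frac{1}{895137}\right) = 0$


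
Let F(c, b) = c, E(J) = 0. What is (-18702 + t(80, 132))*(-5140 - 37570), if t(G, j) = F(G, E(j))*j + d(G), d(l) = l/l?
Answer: 347702110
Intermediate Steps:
d(l) = 1
t(G, j) = 1 + G*j (t(G, j) = G*j + 1 = 1 + G*j)
(-18702 + t(80, 132))*(-5140 - 37570) = (-18702 + (1 + 80*132))*(-5140 - 37570) = (-18702 + (1 + 10560))*(-42710) = (-18702 + 10561)*(-42710) = -8141*(-42710) = 347702110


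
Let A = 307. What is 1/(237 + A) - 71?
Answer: -38623/544 ≈ -70.998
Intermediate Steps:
1/(237 + A) - 71 = 1/(237 + 307) - 71 = 1/544 - 71 = -38623/544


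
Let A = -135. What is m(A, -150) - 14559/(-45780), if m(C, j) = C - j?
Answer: 233753/15260 ≈ 15.318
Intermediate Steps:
m(A, -150) - 14559/(-45780) = (-135 - 1*(-150)) - 14559/(-45780) = (-135 + 150) - 14559*(-1/45780) = 15 + 4853/15260 = 233753/15260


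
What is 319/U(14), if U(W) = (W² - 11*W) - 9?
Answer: 29/3 ≈ 9.6667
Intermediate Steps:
U(W) = -9 + W² - 11*W
319/U(14) = 319/(-9 + 14² - 11*14) = 319/(-9 + 196 - 154) = 319/33 = 319*(1/33) = 29/3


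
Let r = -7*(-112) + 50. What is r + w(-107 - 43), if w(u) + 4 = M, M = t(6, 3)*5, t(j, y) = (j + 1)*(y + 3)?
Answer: 1040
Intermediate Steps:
t(j, y) = (1 + j)*(3 + y)
r = 834 (r = 784 + 50 = 834)
M = 210 (M = (3 + 3 + 3*6 + 6*3)*5 = (3 + 3 + 18 + 18)*5 = 42*5 = 210)
w(u) = 206 (w(u) = -4 + 210 = 206)
r + w(-107 - 43) = 834 + 206 = 1040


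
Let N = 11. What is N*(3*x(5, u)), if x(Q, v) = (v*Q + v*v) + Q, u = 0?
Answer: 165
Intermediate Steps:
x(Q, v) = Q + v**2 + Q*v (x(Q, v) = (Q*v + v**2) + Q = (v**2 + Q*v) + Q = Q + v**2 + Q*v)
N*(3*x(5, u)) = 11*(3*(5 + 0**2 + 5*0)) = 11*(3*(5 + 0 + 0)) = 11*(3*5) = 11*15 = 165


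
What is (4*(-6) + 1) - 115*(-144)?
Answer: 16537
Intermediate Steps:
(4*(-6) + 1) - 115*(-144) = (-24 + 1) + 16560 = -23 + 16560 = 16537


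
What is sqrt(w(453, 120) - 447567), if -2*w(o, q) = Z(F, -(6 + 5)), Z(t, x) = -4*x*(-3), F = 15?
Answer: I*sqrt(447501) ≈ 668.96*I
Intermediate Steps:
Z(t, x) = 12*x (Z(t, x) = -4*x*(-3) = 12*x)
w(o, q) = 66 (w(o, q) = -6*(-(6 + 5)) = -6*(-1*11) = -6*(-11) = -1/2*(-132) = 66)
sqrt(w(453, 120) - 447567) = sqrt(66 - 447567) = sqrt(-447501) = I*sqrt(447501)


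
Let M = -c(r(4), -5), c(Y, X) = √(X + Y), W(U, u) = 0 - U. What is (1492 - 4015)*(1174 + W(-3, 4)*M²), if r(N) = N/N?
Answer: -2931726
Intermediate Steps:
r(N) = 1
W(U, u) = -U
M = -2*I (M = -√(-5 + 1) = -√(-4) = -2*I ≈ -2.0*I)
(1492 - 4015)*(1174 + W(-3, 4)*M²) = (1492 - 4015)*(1174 + (-1*(-3))*(-2*I)²) = -2523*(1174 + 3*(-4)) = -2523*(1174 - 12) = -2523*1162 = -2931726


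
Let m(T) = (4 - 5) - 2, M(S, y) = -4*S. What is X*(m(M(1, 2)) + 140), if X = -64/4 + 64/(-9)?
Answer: -28496/9 ≈ -3166.2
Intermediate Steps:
m(T) = -3 (m(T) = -1 - 2 = -3)
X = -208/9 (X = -64*¼ + 64*(-⅑) = -16 - 64/9 = -208/9 ≈ -23.111)
X*(m(M(1, 2)) + 140) = -208*(-3 + 140)/9 = -208/9*137 = -28496/9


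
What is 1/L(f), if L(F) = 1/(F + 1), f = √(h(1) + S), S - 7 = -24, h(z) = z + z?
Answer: 1 + I*√15 ≈ 1.0 + 3.873*I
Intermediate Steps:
h(z) = 2*z
S = -17 (S = 7 - 24 = -17)
f = I*√15 (f = √(2*1 - 17) = √(2 - 17) = √(-15) = I*√15 ≈ 3.873*I)
L(F) = 1/(1 + F)
1/L(f) = 1/(1/(1 + I*√15)) = 1 + I*√15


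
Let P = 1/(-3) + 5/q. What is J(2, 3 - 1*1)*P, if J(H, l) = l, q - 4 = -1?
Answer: 8/3 ≈ 2.6667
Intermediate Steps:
q = 3 (q = 4 - 1 = 3)
P = 4/3 (P = 1/(-3) + 5/3 = 1*(-1/3) + 5*(1/3) = -1/3 + 5/3 = 4/3 ≈ 1.3333)
J(2, 3 - 1*1)*P = (3 - 1*1)*(4/3) = (3 - 1)*(4/3) = 2*(4/3) = 8/3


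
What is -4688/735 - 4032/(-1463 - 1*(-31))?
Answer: -468712/131565 ≈ -3.5626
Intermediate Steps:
-4688/735 - 4032/(-1463 - 1*(-31)) = -4688*1/735 - 4032/(-1463 + 31) = -4688/735 - 4032/(-1432) = -4688/735 - 4032*(-1/1432) = -4688/735 + 504/179 = -468712/131565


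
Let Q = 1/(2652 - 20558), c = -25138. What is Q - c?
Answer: 450121027/17906 ≈ 25138.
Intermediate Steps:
Q = -1/17906 (Q = 1/(-17906) = -1/17906 ≈ -5.5847e-5)
Q - c = -1/17906 - 1*(-25138) = -1/17906 + 25138 = 450121027/17906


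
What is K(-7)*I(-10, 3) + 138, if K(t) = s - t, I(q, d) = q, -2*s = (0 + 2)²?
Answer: 88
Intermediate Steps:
s = -2 (s = -(0 + 2)²/2 = -½*2² = -½*4 = -2)
K(t) = -2 - t
K(-7)*I(-10, 3) + 138 = (-2 - 1*(-7))*(-10) + 138 = (-2 + 7)*(-10) + 138 = 5*(-10) + 138 = -50 + 138 = 88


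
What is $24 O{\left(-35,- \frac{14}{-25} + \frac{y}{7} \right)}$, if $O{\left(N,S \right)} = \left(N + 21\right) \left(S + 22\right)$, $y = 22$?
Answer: $- \frac{215904}{25} \approx -8636.2$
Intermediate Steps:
$O{\left(N,S \right)} = \left(21 + N\right) \left(22 + S\right)$
$24 O{\left(-35,- \frac{14}{-25} + \frac{y}{7} \right)} = 24 \left(462 + 21 \left(- \frac{14}{-25} + \frac{22}{7}\right) + 22 \left(-35\right) - 35 \left(- \frac{14}{-25} + \frac{22}{7}\right)\right) = 24 \left(462 + 21 \left(\left(-14\right) \left(- \frac{1}{25}\right) + 22 \cdot \frac{1}{7}\right) - 770 - 35 \left(\left(-14\right) \left(- \frac{1}{25}\right) + 22 \cdot \frac{1}{7}\right)\right) = 24 \left(462 + 21 \left(\frac{14}{25} + \frac{22}{7}\right) - 770 - 35 \left(\frac{14}{25} + \frac{22}{7}\right)\right) = 24 \left(462 + 21 \cdot \frac{648}{175} - 770 - \frac{648}{5}\right) = 24 \left(462 + \frac{1944}{25} - 770 - \frac{648}{5}\right) = 24 \left(- \frac{8996}{25}\right) = - \frac{215904}{25}$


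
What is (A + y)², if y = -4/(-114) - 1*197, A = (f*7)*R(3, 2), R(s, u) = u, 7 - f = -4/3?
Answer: 20948929/3249 ≈ 6447.8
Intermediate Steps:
f = 25/3 (f = 7 - (-4)/3 = 7 - 1*(-4/3) = 7 + 4/3 = 25/3 ≈ 8.3333)
A = 350/3 (A = ((25/3)*7)*2 = (175/3)*2 = 350/3 ≈ 116.67)
y = -11227/57 (y = -4*(-1/114) - 197 = 2/57 - 197 = -11227/57 ≈ -196.96)
(A + y)² = (350/3 - 11227/57)² = (-4577/57)² = 20948929/3249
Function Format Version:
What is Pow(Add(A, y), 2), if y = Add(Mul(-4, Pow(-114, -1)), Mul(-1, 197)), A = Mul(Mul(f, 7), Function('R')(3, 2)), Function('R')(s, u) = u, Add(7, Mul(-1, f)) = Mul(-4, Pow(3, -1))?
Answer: Rational(20948929, 3249) ≈ 6447.8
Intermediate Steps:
f = Rational(25, 3) (f = Add(7, Mul(-1, Mul(-4, Pow(3, -1)))) = Add(7, Mul(-1, Mul(-4, Rational(1, 3)))) = Add(7, Mul(-1, Rational(-4, 3))) = Add(7, Rational(4, 3)) = Rational(25, 3) ≈ 8.3333)
A = Rational(350, 3) (A = Mul(Mul(Rational(25, 3), 7), 2) = Mul(Rational(175, 3), 2) = Rational(350, 3) ≈ 116.67)
y = Rational(-11227, 57) (y = Add(Mul(-4, Rational(-1, 114)), -197) = Add(Rational(2, 57), -197) = Rational(-11227, 57) ≈ -196.96)
Pow(Add(A, y), 2) = Pow(Add(Rational(350, 3), Rational(-11227, 57)), 2) = Pow(Rational(-4577, 57), 2) = Rational(20948929, 3249)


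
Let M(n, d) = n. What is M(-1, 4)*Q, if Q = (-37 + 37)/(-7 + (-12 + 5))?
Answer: 0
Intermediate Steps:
Q = 0 (Q = 0/(-7 - 7) = 0/(-14) = 0*(-1/14) = 0)
M(-1, 4)*Q = -1*0 = 0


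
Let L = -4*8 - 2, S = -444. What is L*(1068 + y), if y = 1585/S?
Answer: -8034319/222 ≈ -36191.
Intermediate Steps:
L = -34 (L = -32 - 2 = -34)
y = -1585/444 (y = 1585/(-444) = 1585*(-1/444) = -1585/444 ≈ -3.5698)
L*(1068 + y) = -34*(1068 - 1585/444) = -34*472607/444 = -8034319/222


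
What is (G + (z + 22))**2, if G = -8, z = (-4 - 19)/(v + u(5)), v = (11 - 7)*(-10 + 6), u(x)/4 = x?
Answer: 1089/16 ≈ 68.063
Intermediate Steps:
u(x) = 4*x
v = -16 (v = 4*(-4) = -16)
z = -23/4 (z = (-4 - 19)/(-16 + 4*5) = -23/(-16 + 20) = -23/4 ≈ -5.7500)
(G + (z + 22))**2 = (-8 + (-23/4 + 22))**2 = (-8 + 65/4)**2 = (33/4)**2 = 1089/16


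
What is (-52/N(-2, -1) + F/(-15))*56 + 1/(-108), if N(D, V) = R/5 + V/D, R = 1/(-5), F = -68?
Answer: -75471091/12420 ≈ -6076.6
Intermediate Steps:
R = -1/5 (R = 1*(-1/5) = -1/5 ≈ -0.20000)
N(D, V) = -1/25 + V/D (N(D, V) = -1/5/5 + V/D = -1/5*1/5 + V/D = -1/25 + V/D)
(-52/N(-2, -1) + F/(-15))*56 + 1/(-108) = (-52*(-2/(-1 - 1/25*(-2))) - 68/(-15))*56 + 1/(-108) = (-52*(-2/(-1 + 2/25)) - 68*(-1/15))*56 - 1/108 = (-52/((-1/2*(-23/25))) + 68/15)*56 - 1/108 = (-52/23/50 + 68/15)*56 - 1/108 = (-52*50/23 + 68/15)*56 - 1/108 = (-2600/23 + 68/15)*56 - 1/108 = -37436/345*56 - 1/108 = -2096416/345 - 1/108 = -75471091/12420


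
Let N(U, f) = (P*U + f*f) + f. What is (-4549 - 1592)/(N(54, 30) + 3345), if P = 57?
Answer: -2047/2451 ≈ -0.83517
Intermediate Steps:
N(U, f) = f + f² + 57*U (N(U, f) = (57*U + f*f) + f = (57*U + f²) + f = (f² + 57*U) + f = f + f² + 57*U)
(-4549 - 1592)/(N(54, 30) + 3345) = (-4549 - 1592)/((30 + 30² + 57*54) + 3345) = -6141/((30 + 900 + 3078) + 3345) = -6141/(4008 + 3345) = -6141/7353 = -6141*1/7353 = -2047/2451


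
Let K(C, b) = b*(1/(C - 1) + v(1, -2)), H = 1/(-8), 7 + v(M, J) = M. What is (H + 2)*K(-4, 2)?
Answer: -93/4 ≈ -23.250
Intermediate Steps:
v(M, J) = -7 + M
H = -1/8 ≈ -0.12500
K(C, b) = b*(-6 + 1/(-1 + C)) (K(C, b) = b*(1/(C - 1) + (-7 + 1)) = b*(1/(-1 + C) - 6) = b*(-6 + 1/(-1 + C)))
(H + 2)*K(-4, 2) = (-1/8 + 2)*(2*(7 - 6*(-4))/(-1 - 4)) = 15*(2*(7 + 24)/(-5))/8 = 15*(2*(-1/5)*31)/8 = (15/8)*(-62/5) = -93/4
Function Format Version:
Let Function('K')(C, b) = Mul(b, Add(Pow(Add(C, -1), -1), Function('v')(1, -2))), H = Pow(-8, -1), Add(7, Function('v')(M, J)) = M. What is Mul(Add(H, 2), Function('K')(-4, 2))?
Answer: Rational(-93, 4) ≈ -23.250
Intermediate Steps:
Function('v')(M, J) = Add(-7, M)
H = Rational(-1, 8) ≈ -0.12500
Function('K')(C, b) = Mul(b, Add(-6, Pow(Add(-1, C), -1))) (Function('K')(C, b) = Mul(b, Add(Pow(Add(C, -1), -1), Add(-7, 1))) = Mul(b, Add(Pow(Add(-1, C), -1), -6)) = Mul(b, Add(-6, Pow(Add(-1, C), -1))))
Mul(Add(H, 2), Function('K')(-4, 2)) = Mul(Add(Rational(-1, 8), 2), Mul(2, Pow(Add(-1, -4), -1), Add(7, Mul(-6, -4)))) = Mul(Rational(15, 8), Mul(2, Pow(-5, -1), Add(7, 24))) = Mul(Rational(15, 8), Mul(2, Rational(-1, 5), 31)) = Mul(Rational(15, 8), Rational(-62, 5)) = Rational(-93, 4)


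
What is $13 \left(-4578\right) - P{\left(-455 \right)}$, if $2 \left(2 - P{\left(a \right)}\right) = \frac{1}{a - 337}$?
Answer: $- \frac{94273345}{1584} \approx -59516.0$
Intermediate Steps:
$P{\left(a \right)} = 2 - \frac{1}{2 \left(-337 + a\right)}$ ($P{\left(a \right)} = 2 - \frac{1}{2 \left(a - 337\right)} = 2 - \frac{1}{2 \left(-337 + a\right)}$)
$13 \left(-4578\right) - P{\left(-455 \right)} = 13 \left(-4578\right) - \frac{-1349 + 4 \left(-455\right)}{2 \left(-337 - 455\right)} = -59514 - \frac{-1349 - 1820}{2 \left(-792\right)} = -59514 - \frac{1}{2} \left(- \frac{1}{792}\right) \left(-3169\right) = -59514 - \frac{3169}{1584} = - \frac{94273345}{1584}$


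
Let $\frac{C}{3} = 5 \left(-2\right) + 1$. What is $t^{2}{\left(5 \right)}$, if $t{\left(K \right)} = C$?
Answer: $729$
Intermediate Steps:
$C = -27$ ($C = 3 \left(5 \left(-2\right) + 1\right) = 3 \left(-10 + 1\right) = 3 \left(-9\right) = -27$)
$t{\left(K \right)} = -27$
$t^{2}{\left(5 \right)} = \left(-27\right)^{2} = 729$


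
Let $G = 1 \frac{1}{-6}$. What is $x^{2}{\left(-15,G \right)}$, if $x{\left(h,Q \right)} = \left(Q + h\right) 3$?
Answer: $\frac{8281}{4} \approx 2070.3$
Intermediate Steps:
$G = - \frac{1}{6}$ ($G = 1 \left(- \frac{1}{6}\right) = - \frac{1}{6} \approx -0.16667$)
$x{\left(h,Q \right)} = 3 Q + 3 h$
$x^{2}{\left(-15,G \right)} = \left(3 \left(- \frac{1}{6}\right) + 3 \left(-15\right)\right)^{2} = \left(- \frac{1}{2} - 45\right)^{2} = \left(- \frac{91}{2}\right)^{2} = \frac{8281}{4}$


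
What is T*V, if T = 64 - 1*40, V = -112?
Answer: -2688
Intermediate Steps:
T = 24 (T = 64 - 40 = 24)
T*V = 24*(-112) = -2688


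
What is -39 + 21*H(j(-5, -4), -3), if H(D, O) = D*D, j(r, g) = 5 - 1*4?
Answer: -18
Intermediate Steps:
j(r, g) = 1 (j(r, g) = 5 - 4 = 1)
H(D, O) = D²
-39 + 21*H(j(-5, -4), -3) = -39 + 21*1² = -39 + 21*1 = -39 + 21 = -18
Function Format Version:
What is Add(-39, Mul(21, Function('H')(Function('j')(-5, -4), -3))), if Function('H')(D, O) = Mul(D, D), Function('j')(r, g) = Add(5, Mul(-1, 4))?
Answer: -18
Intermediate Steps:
Function('j')(r, g) = 1 (Function('j')(r, g) = Add(5, -4) = 1)
Function('H')(D, O) = Pow(D, 2)
Add(-39, Mul(21, Function('H')(Function('j')(-5, -4), -3))) = Add(-39, Mul(21, Pow(1, 2))) = Add(-39, Mul(21, 1)) = Add(-39, 21) = -18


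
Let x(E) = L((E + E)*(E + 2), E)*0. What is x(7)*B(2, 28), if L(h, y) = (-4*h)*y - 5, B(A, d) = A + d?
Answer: 0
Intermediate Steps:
L(h, y) = -5 - 4*h*y (L(h, y) = -4*h*y - 5 = -5 - 4*h*y)
x(E) = 0 (x(E) = (-5 - 4*(E + E)*(E + 2)*E)*0 = (-5 - 4*(2*E)*(2 + E)*E)*0 = (-5 - 4*2*E*(2 + E)*E)*0 = (-5 - 8*E**2*(2 + E))*0 = 0)
x(7)*B(2, 28) = 0*(2 + 28) = 0*30 = 0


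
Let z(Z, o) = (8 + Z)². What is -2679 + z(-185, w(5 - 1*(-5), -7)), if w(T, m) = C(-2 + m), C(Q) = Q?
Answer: 28650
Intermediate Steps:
w(T, m) = -2 + m
-2679 + z(-185, w(5 - 1*(-5), -7)) = -2679 + (8 - 185)² = -2679 + (-177)² = -2679 + 31329 = 28650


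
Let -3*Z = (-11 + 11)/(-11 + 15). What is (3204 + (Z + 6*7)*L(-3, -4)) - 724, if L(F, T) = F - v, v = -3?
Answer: 2480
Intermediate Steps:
Z = 0 (Z = -(-11 + 11)/(3*(-11 + 15)) = -0/4 = -⅓*0 = 0)
L(F, T) = 3 + F (L(F, T) = F - 1*(-3) = F + 3 = 3 + F)
(3204 + (Z + 6*7)*L(-3, -4)) - 724 = (3204 + (0 + 6*7)*(3 - 3)) - 724 = (3204 + (0 + 42)*0) - 724 = (3204 + 42*0) - 724 = (3204 + 0) - 724 = 3204 - 724 = 2480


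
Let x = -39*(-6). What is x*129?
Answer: 30186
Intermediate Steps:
x = 234
x*129 = 234*129 = 30186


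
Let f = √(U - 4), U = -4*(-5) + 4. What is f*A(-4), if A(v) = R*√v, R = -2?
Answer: -8*I*√5 ≈ -17.889*I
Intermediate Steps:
U = 24 (U = 20 + 4 = 24)
A(v) = -2*√v
f = 2*√5 (f = √(24 - 4) = √20 = 2*√5 ≈ 4.4721)
f*A(-4) = (2*√5)*(-4*I) = -8*I*√5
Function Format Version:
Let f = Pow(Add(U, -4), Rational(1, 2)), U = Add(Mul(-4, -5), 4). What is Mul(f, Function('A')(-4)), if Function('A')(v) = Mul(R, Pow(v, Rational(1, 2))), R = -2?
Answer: Mul(-8, I, Pow(5, Rational(1, 2))) ≈ Mul(-17.889, I)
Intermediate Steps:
U = 24 (U = Add(20, 4) = 24)
Function('A')(v) = Mul(-2, Pow(v, Rational(1, 2)))
f = Mul(2, Pow(5, Rational(1, 2))) (f = Pow(Add(24, -4), Rational(1, 2)) = Pow(20, Rational(1, 2)) = Mul(2, Pow(5, Rational(1, 2))) ≈ 4.4721)
Mul(f, Function('A')(-4)) = Mul(Mul(2, Pow(5, Rational(1, 2))), Mul(-2, Pow(-4, Rational(1, 2)))) = Mul(Mul(2, Pow(5, Rational(1, 2))), Mul(-2, Mul(2, I))) = Mul(Mul(2, Pow(5, Rational(1, 2))), Mul(-4, I)) = Mul(-8, I, Pow(5, Rational(1, 2)))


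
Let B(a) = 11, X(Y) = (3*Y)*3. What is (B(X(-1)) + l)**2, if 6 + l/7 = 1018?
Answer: 50339025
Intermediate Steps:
l = 7084 (l = -42 + 7*1018 = -42 + 7126 = 7084)
X(Y) = 9*Y
(B(X(-1)) + l)**2 = (11 + 7084)**2 = 7095**2 = 50339025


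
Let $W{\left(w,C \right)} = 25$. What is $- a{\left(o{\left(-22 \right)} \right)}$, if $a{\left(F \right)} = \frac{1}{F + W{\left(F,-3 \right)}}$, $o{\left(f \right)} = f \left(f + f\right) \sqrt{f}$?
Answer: $\frac{i}{- 25 i + 968 \sqrt{22}} \approx -1.2127 \cdot 10^{-6} + 0.00022024 i$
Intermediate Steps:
$o{\left(f \right)} = 2 f^{\frac{5}{2}}$ ($o{\left(f \right)} = f 2 f \sqrt{f} = 2 f^{2} \sqrt{f} = 2 f^{\frac{5}{2}}$)
$a{\left(F \right)} = \frac{1}{25 + F}$ ($a{\left(F \right)} = \frac{1}{F + 25} = \frac{1}{25 + F}$)
$- a{\left(o{\left(-22 \right)} \right)} = - \frac{1}{25 + 2 \left(-22\right)^{\frac{5}{2}}} = - \frac{1}{25 + 2 \cdot 484 i \sqrt{22}} = - \frac{1}{25 + 968 i \sqrt{22}}$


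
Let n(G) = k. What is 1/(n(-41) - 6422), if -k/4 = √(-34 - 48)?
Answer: I/(2*(-3211*I + 2*√82)) ≈ -0.00015571 + 8.7824e-7*I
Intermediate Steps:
k = -4*I*√82 (k = -4*√(-34 - 48) = -4*I*√82 ≈ -36.222*I)
n(G) = -4*I*√82
1/(n(-41) - 6422) = 1/(-4*I*√82 - 6422) = 1/(-6422 - 4*I*√82)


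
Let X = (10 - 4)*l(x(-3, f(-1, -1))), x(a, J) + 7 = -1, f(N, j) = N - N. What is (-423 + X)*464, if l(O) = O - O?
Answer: -196272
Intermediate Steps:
f(N, j) = 0
x(a, J) = -8 (x(a, J) = -7 - 1 = -8)
l(O) = 0
X = 0 (X = (10 - 4)*0 = 6*0 = 0)
(-423 + X)*464 = (-423 + 0)*464 = -423*464 = -196272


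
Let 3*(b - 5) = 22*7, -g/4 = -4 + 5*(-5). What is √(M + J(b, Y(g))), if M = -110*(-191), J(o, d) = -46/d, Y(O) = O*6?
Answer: √636096759/174 ≈ 144.95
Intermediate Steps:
g = 116 (g = -4*(-4 + 5*(-5)) = -4*(-4 - 25) = -4*(-29) = 116)
b = 169/3 (b = 5 + (22*7)/3 = 5 + (⅓)*154 = 5 + 154/3 = 169/3 ≈ 56.333)
Y(O) = 6*O
M = 21010
√(M + J(b, Y(g))) = √(21010 - 46/(6*116)) = √(21010 - 46/696) = √(21010 - 46*1/696) = √(21010 - 23/348) = √(7311457/348) = √636096759/174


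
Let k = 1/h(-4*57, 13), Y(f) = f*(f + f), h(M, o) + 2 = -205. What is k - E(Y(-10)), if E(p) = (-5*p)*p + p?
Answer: 41358599/207 ≈ 1.9980e+5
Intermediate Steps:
h(M, o) = -207 (h(M, o) = -2 - 205 = -207)
Y(f) = 2*f² (Y(f) = f*(2*f) = 2*f²)
k = -1/207 (k = 1/(-207) = -1/207 ≈ -0.0048309)
E(p) = p - 5*p² (E(p) = -5*p² + p = p - 5*p²)
k - E(Y(-10)) = -1/207 - 2*(-10)²*(1 - 10*(-10)²) = -1/207 - 2*100*(1 - 10*100) = -1/207 - 200*(1 - 5*200) = -1/207 - 200*(1 - 1000) = -1/207 - 200*(-999) = -1/207 - 1*(-199800) = -1/207 + 199800 = 41358599/207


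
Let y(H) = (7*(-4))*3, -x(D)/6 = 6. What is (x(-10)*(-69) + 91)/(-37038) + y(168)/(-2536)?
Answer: -213688/5870523 ≈ -0.036400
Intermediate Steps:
x(D) = -36 (x(D) = -6*6 = -36)
y(H) = -84 (y(H) = -28*3 = -84)
(x(-10)*(-69) + 91)/(-37038) + y(168)/(-2536) = (-36*(-69) + 91)/(-37038) - 84/(-2536) = (2484 + 91)*(-1/37038) - 84*(-1/2536) = 2575*(-1/37038) + 21/634 = -2575/37038 + 21/634 = -213688/5870523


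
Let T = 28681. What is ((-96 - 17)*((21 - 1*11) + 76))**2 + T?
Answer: 94468205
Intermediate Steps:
((-96 - 17)*((21 - 1*11) + 76))**2 + T = ((-96 - 17)*((21 - 1*11) + 76))**2 + 28681 = (-113*((21 - 11) + 76))**2 + 28681 = (-113*(10 + 76))**2 + 28681 = (-113*86)**2 + 28681 = (-9718)**2 + 28681 = 94439524 + 28681 = 94468205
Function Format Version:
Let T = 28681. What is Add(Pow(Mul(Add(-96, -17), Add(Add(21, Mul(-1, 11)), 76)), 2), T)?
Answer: 94468205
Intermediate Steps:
Add(Pow(Mul(Add(-96, -17), Add(Add(21, Mul(-1, 11)), 76)), 2), T) = Add(Pow(Mul(Add(-96, -17), Add(Add(21, Mul(-1, 11)), 76)), 2), 28681) = Add(Pow(Mul(-113, Add(Add(21, -11), 76)), 2), 28681) = Add(Pow(Mul(-113, Add(10, 76)), 2), 28681) = Add(Pow(Mul(-113, 86), 2), 28681) = Add(Pow(-9718, 2), 28681) = Add(94439524, 28681) = 94468205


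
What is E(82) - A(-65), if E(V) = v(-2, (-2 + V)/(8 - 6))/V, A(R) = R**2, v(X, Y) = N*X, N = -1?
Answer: -173224/41 ≈ -4225.0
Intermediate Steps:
v(X, Y) = -X
E(V) = 2/V (E(V) = (-1*(-2))/V = 2/V)
E(82) - A(-65) = 2/82 - 1*(-65)**2 = 2*(1/82) - 1*4225 = 1/41 - 4225 = -173224/41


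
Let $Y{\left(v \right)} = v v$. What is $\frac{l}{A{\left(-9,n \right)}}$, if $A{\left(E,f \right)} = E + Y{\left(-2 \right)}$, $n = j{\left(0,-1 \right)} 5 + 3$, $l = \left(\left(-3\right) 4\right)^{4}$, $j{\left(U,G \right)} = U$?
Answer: $- \frac{20736}{5} \approx -4147.2$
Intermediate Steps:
$Y{\left(v \right)} = v^{2}$
$l = 20736$ ($l = \left(-12\right)^{4} = 20736$)
$n = 3$ ($n = 0 \cdot 5 + 3 = 0 + 3 = 3$)
$A{\left(E,f \right)} = 4 + E$ ($A{\left(E,f \right)} = E + \left(-2\right)^{2} = E + 4 = 4 + E$)
$\frac{l}{A{\left(-9,n \right)}} = \frac{20736}{4 - 9} = \frac{20736}{-5} = 20736 \left(- \frac{1}{5}\right) = - \frac{20736}{5}$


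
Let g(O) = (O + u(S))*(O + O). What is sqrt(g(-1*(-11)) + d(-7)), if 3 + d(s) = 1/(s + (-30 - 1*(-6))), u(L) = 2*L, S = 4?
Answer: 8*sqrt(6231)/31 ≈ 20.371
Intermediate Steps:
d(s) = -3 + 1/(-24 + s) (d(s) = -3 + 1/(s + (-30 - 1*(-6))) = -3 + 1/(s + (-30 + 6)) = -3 + 1/(s - 24) = -3 + 1/(-24 + s))
g(O) = 2*O*(8 + O) (g(O) = (O + 2*4)*(O + O) = (O + 8)*(2*O) = (8 + O)*(2*O) = 2*O*(8 + O))
sqrt(g(-1*(-11)) + d(-7)) = sqrt(2*(-1*(-11))*(8 - 1*(-11)) + (73 - 3*(-7))/(-24 - 7)) = sqrt(2*11*(8 + 11) + (73 + 21)/(-31)) = sqrt(2*11*19 - 1/31*94) = sqrt(418 - 94/31) = sqrt(12864/31) = 8*sqrt(6231)/31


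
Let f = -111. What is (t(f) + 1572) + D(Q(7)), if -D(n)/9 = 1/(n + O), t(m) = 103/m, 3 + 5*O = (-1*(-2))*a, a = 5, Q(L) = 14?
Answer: 13422958/8547 ≈ 1570.5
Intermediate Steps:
O = 7/5 (O = -⅗ + (-1*(-2)*5)/5 = -⅗ + (2*5)/5 = -⅗ + (⅕)*10 = -⅗ + 2 = 7/5 ≈ 1.4000)
D(n) = -9/(7/5 + n) (D(n) = -9/(n + 7/5) = -9/(7/5 + n))
(t(f) + 1572) + D(Q(7)) = (103/(-111) + 1572) - 45/(7 + 5*14) = (103*(-1/111) + 1572) - 45/(7 + 70) = (-103/111 + 1572) - 45/77 = 174389/111 - 45*1/77 = 174389/111 - 45/77 = 13422958/8547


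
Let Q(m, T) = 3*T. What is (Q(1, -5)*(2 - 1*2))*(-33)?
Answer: 0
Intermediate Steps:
(Q(1, -5)*(2 - 1*2))*(-33) = ((3*(-5))*(2 - 1*2))*(-33) = -15*(2 - 2)*(-33) = -15*0*(-33) = 0*(-33) = 0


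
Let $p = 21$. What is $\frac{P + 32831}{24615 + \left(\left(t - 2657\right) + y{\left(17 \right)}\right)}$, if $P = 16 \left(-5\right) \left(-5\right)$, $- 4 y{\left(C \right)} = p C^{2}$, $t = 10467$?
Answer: $\frac{132924}{123631} \approx 1.0752$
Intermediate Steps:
$y{\left(C \right)} = - \frac{21 C^{2}}{4}$
$P = 400$ ($P = \left(-80\right) \left(-5\right) = 400$)
$\frac{P + 32831}{24615 + \left(\left(t - 2657\right) + y{\left(17 \right)}\right)} = \frac{400 + 32831}{24615 + \left(\left(10467 - 2657\right) - \frac{21 \cdot 17^{2}}{4}\right)} = \frac{33231}{24615 + \left(7810 - \frac{6069}{4}\right)} = \frac{33231}{24615 + \frac{25171}{4}} = \frac{33231}{\frac{123631}{4}} = 33231 \cdot \frac{4}{123631} = \frac{132924}{123631}$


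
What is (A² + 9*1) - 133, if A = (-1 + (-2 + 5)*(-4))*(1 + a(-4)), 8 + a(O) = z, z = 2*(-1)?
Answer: 13565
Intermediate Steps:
z = -2
a(O) = -10 (a(O) = -8 - 2 = -10)
A = 117 (A = (-1 + (-2 + 5)*(-4))*(1 - 10) = (-1 + 3*(-4))*(-9) = (-1 - 12)*(-9) = -13*(-9) = 117)
(A² + 9*1) - 133 = (117² + 9*1) - 133 = (13689 + 9) - 133 = 13698 - 133 = 13565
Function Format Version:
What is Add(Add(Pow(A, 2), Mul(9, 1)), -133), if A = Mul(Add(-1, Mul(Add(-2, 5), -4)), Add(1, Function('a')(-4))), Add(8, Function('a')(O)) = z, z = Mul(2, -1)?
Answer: 13565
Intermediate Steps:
z = -2
Function('a')(O) = -10 (Function('a')(O) = Add(-8, -2) = -10)
A = 117 (A = Mul(Add(-1, Mul(Add(-2, 5), -4)), Add(1, -10)) = Mul(Add(-1, Mul(3, -4)), -9) = Mul(Add(-1, -12), -9) = Mul(-13, -9) = 117)
Add(Add(Pow(A, 2), Mul(9, 1)), -133) = Add(Add(Pow(117, 2), Mul(9, 1)), -133) = Add(Add(13689, 9), -133) = Add(13698, -133) = 13565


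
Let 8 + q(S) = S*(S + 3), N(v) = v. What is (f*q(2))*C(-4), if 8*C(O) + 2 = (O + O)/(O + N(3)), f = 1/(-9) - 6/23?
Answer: -77/138 ≈ -0.55797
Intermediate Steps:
f = -77/207 (f = 1*(-⅑) - 6*1/23 = -⅑ - 6/23 = -77/207 ≈ -0.37198)
q(S) = -8 + S*(3 + S) (q(S) = -8 + S*(S + 3) = -8 + S*(3 + S))
C(O) = -¼ + O/(4*(3 + O)) (C(O) = -¼ + ((O + O)/(O + 3))/8 = -¼ + ((2*O)/(3 + O))/8 = -¼ + (2*O/(3 + O))/8 = -¼ + O/(4*(3 + O)))
(f*q(2))*C(-4) = (-77*(-8 + 2² + 3*2)/207)*(-3/(12 + 4*(-4))) = (-77*(-8 + 4 + 6)/207)*(-3/(12 - 16)) = (-77/207*2)*(-3/(-4)) = -(-154)*(-1)/(69*4) = -154/207*¾ = -77/138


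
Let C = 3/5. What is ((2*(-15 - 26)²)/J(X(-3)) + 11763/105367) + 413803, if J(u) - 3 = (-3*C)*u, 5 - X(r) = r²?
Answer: 2225432034934/5373717 ≈ 4.1413e+5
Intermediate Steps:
C = ⅗ (C = 3*(⅕) = ⅗ ≈ 0.60000)
X(r) = 5 - r²
J(u) = 3 - 9*u/5 (J(u) = 3 + (-3*⅗)*u = 3 - 9*u/5)
((2*(-15 - 26)²)/J(X(-3)) + 11763/105367) + 413803 = ((2*(-15 - 26)²)/(3 - 9*(5 - 1*(-3)²)/5) + 11763/105367) + 413803 = ((2*(-41)²)/(3 - 9*(5 - 1*9)/5) + 11763*(1/105367)) + 413803 = ((2*1681)/(3 - 9*(5 - 9)/5) + 11763/105367) + 413803 = (3362/(3 - 9/5*(-4)) + 11763/105367) + 413803 = (3362/(3 + 36/5) + 11763/105367) + 413803 = (3362/(51/5) + 11763/105367) + 413803 = (3362*(5/51) + 11763/105367) + 413803 = (16810/51 + 11763/105367) + 413803 = 1771819183/5373717 + 413803 = 2225432034934/5373717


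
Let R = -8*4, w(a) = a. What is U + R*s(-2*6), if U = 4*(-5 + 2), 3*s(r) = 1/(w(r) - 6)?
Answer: -308/27 ≈ -11.407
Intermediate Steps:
R = -32
s(r) = 1/(3*(-6 + r)) (s(r) = 1/(3*(r - 6)) = 1/(3*(-6 + r)))
U = -12 (U = 4*(-3) = -12)
U + R*s(-2*6) = -12 - 32/(3*(-6 - 2*6)) = -12 - 32/(3*(-6 - 12)) = -12 - 32/(3*(-18)) = -12 - 32*(-1)/(3*18) = -12 - 32*(-1/54) = -12 + 16/27 = -308/27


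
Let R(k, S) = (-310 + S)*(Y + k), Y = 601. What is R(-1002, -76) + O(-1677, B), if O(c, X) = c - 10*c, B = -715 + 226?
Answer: 169879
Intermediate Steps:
B = -489
O(c, X) = -9*c
R(k, S) = (-310 + S)*(601 + k)
R(-1002, -76) + O(-1677, B) = (-186310 - 310*(-1002) + 601*(-76) - 76*(-1002)) - 9*(-1677) = (-186310 + 310620 - 45676 + 76152) + 15093 = 154786 + 15093 = 169879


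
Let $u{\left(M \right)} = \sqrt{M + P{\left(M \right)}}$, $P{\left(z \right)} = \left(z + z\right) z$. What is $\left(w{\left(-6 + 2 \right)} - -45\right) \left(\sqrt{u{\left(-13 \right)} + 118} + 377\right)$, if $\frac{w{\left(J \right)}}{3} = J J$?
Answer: $35061 + 93 \sqrt{118 + 5 \sqrt{13}} \approx 36146.0$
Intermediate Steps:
$P{\left(z \right)} = 2 z^{2}$ ($P{\left(z \right)} = 2 z z = 2 z^{2}$)
$w{\left(J \right)} = 3 J^{2}$ ($w{\left(J \right)} = 3 J J = 3 J^{2}$)
$u{\left(M \right)} = \sqrt{M + 2 M^{2}}$
$\left(w{\left(-6 + 2 \right)} - -45\right) \left(\sqrt{u{\left(-13 \right)} + 118} + 377\right) = \left(3 \left(-6 + 2\right)^{2} - -45\right) \left(\sqrt{\sqrt{- 13 \left(1 + 2 \left(-13\right)\right)} + 118} + 377\right) = \left(3 \left(-4\right)^{2} + 45\right) \left(\sqrt{\sqrt{- 13 \left(1 - 26\right)} + 118} + 377\right) = \left(3 \cdot 16 + 45\right) \left(\sqrt{\sqrt{\left(-13\right) \left(-25\right)} + 118} + 377\right) = \left(48 + 45\right) \left(\sqrt{\sqrt{325} + 118} + 377\right) = 93 \left(\sqrt{5 \sqrt{13} + 118} + 377\right) = 93 \left(\sqrt{118 + 5 \sqrt{13}} + 377\right) = 93 \left(377 + \sqrt{118 + 5 \sqrt{13}}\right) = 35061 + 93 \sqrt{118 + 5 \sqrt{13}}$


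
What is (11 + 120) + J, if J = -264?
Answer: -133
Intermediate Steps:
(11 + 120) + J = (11 + 120) - 264 = 131 - 264 = -133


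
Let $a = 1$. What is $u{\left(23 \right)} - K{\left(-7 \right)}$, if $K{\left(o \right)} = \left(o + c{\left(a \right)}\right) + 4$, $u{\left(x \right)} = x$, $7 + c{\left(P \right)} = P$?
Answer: $32$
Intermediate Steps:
$c{\left(P \right)} = -7 + P$
$K{\left(o \right)} = -2 + o$ ($K{\left(o \right)} = \left(o + \left(-7 + 1\right)\right) + 4 = \left(o - 6\right) + 4 = \left(-6 + o\right) + 4 = -2 + o$)
$u{\left(23 \right)} - K{\left(-7 \right)} = 23 - \left(-2 - 7\right) = 23 - -9 = 23 + 9 = 32$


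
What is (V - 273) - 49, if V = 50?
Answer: -272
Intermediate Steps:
(V - 273) - 49 = (50 - 273) - 49 = -223 - 49 = -272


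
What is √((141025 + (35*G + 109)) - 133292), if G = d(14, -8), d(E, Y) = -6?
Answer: 12*√53 ≈ 87.361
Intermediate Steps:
G = -6
√((141025 + (35*G + 109)) - 133292) = √((141025 + (35*(-6) + 109)) - 133292) = √((141025 + (-210 + 109)) - 133292) = √((141025 - 101) - 133292) = √(140924 - 133292) = √7632 = 12*√53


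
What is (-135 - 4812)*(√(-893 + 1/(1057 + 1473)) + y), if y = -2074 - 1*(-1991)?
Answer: 410601 - 4947*I*√5716001170/2530 ≈ 4.106e+5 - 1.4783e+5*I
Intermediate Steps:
y = -83 (y = -2074 + 1991 = -83)
(-135 - 4812)*(√(-893 + 1/(1057 + 1473)) + y) = (-135 - 4812)*(√(-893 + 1/(1057 + 1473)) - 83) = -4947*(√(-893 + 1/2530) - 83) = -4947*(√(-2259289/2530) - 83) = -4947*(I*√5716001170/2530 - 83) = -4947*(-83 + I*√5716001170/2530) = 410601 - 4947*I*√5716001170/2530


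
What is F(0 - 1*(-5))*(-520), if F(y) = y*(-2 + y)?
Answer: -7800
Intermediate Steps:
F(0 - 1*(-5))*(-520) = ((0 - 1*(-5))*(-2 + (0 - 1*(-5))))*(-520) = ((0 + 5)*(-2 + (0 + 5)))*(-520) = (5*(-2 + 5))*(-520) = (5*3)*(-520) = 15*(-520) = -7800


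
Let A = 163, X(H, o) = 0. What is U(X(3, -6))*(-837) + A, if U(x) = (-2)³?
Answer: 6859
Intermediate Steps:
U(x) = -8
U(X(3, -6))*(-837) + A = -8*(-837) + 163 = 6696 + 163 = 6859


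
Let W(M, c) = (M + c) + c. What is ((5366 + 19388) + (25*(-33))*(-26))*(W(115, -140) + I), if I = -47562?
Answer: -2205178308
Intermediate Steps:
W(M, c) = M + 2*c
((5366 + 19388) + (25*(-33))*(-26))*(W(115, -140) + I) = ((5366 + 19388) + (25*(-33))*(-26))*((115 + 2*(-140)) - 47562) = (24754 - 825*(-26))*((115 - 280) - 47562) = (24754 + 21450)*(-165 - 47562) = 46204*(-47727) = -2205178308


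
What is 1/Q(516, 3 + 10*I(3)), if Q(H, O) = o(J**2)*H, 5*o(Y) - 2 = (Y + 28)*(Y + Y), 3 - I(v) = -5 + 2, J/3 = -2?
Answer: 1/475752 ≈ 2.1019e-6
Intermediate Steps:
J = -6 (J = 3*(-2) = -6)
I(v) = 6 (I(v) = 3 - (-5 + 2) = 3 - 1*(-3) = 3 + 3 = 6)
o(Y) = 2/5 + 2*Y*(28 + Y)/5 (o(Y) = 2/5 + ((Y + 28)*(Y + Y))/5 = 2/5 + ((28 + Y)*(2*Y))/5 = 2/5 + (2*Y*(28 + Y))/5 = 2/5 + 2*Y*(28 + Y)/5)
Q(H, O) = 922*H (Q(H, O) = (2/5 + 2*((-6)**2)**2/5 + (56/5)*(-6)**2)*H = (2/5 + (2/5)*36**2 + (56/5)*36)*H = (2/5 + (2/5)*1296 + 2016/5)*H = (2/5 + 2592/5 + 2016/5)*H = 922*H)
1/Q(516, 3 + 10*I(3)) = 1/(922*516) = 1/475752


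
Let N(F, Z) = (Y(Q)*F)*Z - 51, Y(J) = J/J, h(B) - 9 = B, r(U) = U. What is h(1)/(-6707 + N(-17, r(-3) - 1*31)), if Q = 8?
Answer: -1/618 ≈ -0.0016181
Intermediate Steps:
h(B) = 9 + B
Y(J) = 1
N(F, Z) = -51 + F*Z (N(F, Z) = (1*F)*Z - 51 = F*Z - 51 = -51 + F*Z)
h(1)/(-6707 + N(-17, r(-3) - 1*31)) = (9 + 1)/(-6707 + (-51 - 17*(-3 - 1*31))) = 10/(-6707 + (-51 - 17*(-3 - 31))) = 10/(-6707 + (-51 - 17*(-34))) = 10/(-6707 + (-51 + 578)) = 10/(-6707 + 527) = 10/(-6180) = 10*(-1/6180) = -1/618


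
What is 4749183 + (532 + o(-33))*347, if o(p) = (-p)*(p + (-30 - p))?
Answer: 4590257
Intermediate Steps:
o(p) = 30*p (o(p) = -p*(-30) = 30*p)
4749183 + (532 + o(-33))*347 = 4749183 + (532 + 30*(-33))*347 = 4749183 + (532 - 990)*347 = 4749183 - 458*347 = 4749183 - 158926 = 4590257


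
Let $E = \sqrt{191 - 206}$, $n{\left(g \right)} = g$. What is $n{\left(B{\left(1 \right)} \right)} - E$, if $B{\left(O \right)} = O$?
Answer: $1 - i \sqrt{15} \approx 1.0 - 3.873 i$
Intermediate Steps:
$E = i \sqrt{15}$ ($E = \sqrt{-15} = i \sqrt{15} \approx 3.873 i$)
$n{\left(B{\left(1 \right)} \right)} - E = 1 - i \sqrt{15}$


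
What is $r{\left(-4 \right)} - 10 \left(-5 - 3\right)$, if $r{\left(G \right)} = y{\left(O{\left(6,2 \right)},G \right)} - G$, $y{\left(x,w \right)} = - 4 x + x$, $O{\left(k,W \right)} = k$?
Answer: $66$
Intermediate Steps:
$y{\left(x,w \right)} = - 3 x$
$r{\left(G \right)} = -18 - G$ ($r{\left(G \right)} = \left(-3\right) 6 - G = -18 - G$)
$r{\left(-4 \right)} - 10 \left(-5 - 3\right) = \left(-18 - -4\right) - 10 \left(-5 - 3\right) = \left(-18 + 4\right) - 10 \left(-5 - 3\right) = -14 - -80 = -14 + 80 = 66$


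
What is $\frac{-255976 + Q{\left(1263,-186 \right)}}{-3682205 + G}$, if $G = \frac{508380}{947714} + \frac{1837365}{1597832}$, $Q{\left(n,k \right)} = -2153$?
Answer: $\frac{195440792090457096}{2787957696578180035} \approx 0.070102$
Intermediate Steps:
$G = \frac{1276801182885}{757143878024}$ ($G = 508380 \cdot \frac{1}{947714} + 1837365 \cdot \frac{1}{1597832} = \frac{254190}{473857} + \frac{1837365}{1597832} = \frac{1276801182885}{757143878024} \approx 1.6863$)
$\frac{-255976 + Q{\left(1263,-186 \right)}}{-3682205 + G} = \frac{-255976 - 2153}{-3682205 + \frac{1276801182885}{757143878024}} = - \frac{258129}{- \frac{2787957696578180035}{757143878024}} = \left(-258129\right) \left(- \frac{757143878024}{2787957696578180035}\right) = \frac{195440792090457096}{2787957696578180035}$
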